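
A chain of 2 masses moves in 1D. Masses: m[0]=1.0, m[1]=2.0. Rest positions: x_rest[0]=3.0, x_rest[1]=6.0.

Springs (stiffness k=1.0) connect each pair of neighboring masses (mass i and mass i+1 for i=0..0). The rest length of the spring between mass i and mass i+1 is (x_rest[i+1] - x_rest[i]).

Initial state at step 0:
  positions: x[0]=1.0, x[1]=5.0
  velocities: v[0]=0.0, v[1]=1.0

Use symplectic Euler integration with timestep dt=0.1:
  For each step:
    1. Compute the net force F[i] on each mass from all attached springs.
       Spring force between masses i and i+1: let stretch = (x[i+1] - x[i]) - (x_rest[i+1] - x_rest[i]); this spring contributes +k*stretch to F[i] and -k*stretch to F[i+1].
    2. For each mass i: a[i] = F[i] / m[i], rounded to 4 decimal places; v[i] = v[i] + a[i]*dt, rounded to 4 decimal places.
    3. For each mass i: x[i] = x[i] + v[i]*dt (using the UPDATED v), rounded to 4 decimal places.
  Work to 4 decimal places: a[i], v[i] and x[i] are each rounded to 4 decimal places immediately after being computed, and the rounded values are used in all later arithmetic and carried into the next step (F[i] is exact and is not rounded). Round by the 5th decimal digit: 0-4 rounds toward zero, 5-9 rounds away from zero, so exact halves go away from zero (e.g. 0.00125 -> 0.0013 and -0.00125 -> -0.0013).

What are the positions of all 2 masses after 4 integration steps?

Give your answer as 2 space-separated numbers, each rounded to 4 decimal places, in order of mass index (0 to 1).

Step 0: x=[1.0000 5.0000] v=[0.0000 1.0000]
Step 1: x=[1.0100 5.0950] v=[0.1000 0.9500]
Step 2: x=[1.0309 5.1846] v=[0.2085 0.8958]
Step 3: x=[1.0633 5.2684] v=[0.3239 0.8381]
Step 4: x=[1.1077 5.3462] v=[0.4444 0.7778]

Answer: 1.1077 5.3462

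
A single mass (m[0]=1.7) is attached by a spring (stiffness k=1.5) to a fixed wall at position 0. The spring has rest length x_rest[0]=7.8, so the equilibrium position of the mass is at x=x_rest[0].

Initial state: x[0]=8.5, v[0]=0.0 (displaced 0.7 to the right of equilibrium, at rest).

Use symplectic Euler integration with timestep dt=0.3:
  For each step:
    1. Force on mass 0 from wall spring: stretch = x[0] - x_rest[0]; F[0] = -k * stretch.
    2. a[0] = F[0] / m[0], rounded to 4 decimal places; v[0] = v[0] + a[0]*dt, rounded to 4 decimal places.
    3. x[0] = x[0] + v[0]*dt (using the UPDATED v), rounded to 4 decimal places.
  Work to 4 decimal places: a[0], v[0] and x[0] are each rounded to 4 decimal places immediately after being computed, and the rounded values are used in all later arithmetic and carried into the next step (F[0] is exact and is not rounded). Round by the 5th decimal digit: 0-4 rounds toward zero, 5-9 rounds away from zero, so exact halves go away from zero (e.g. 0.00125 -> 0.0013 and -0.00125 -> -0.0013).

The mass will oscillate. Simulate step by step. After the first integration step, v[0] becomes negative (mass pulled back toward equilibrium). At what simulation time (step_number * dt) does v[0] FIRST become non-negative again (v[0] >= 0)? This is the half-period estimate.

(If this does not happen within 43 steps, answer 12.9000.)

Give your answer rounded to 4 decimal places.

Answer: 3.6000

Derivation:
Step 0: x=[8.5000] v=[0.0000]
Step 1: x=[8.4444] v=[-0.1853]
Step 2: x=[8.3376] v=[-0.3559]
Step 3: x=[8.1881] v=[-0.4982]
Step 4: x=[8.0078] v=[-0.6009]
Step 5: x=[7.8110] v=[-0.6559]
Step 6: x=[7.6134] v=[-0.6588]
Step 7: x=[7.4306] v=[-0.6094]
Step 8: x=[7.2771] v=[-0.5116]
Step 9: x=[7.1651] v=[-0.3732]
Step 10: x=[7.1036] v=[-0.2051]
Step 11: x=[7.0974] v=[-0.0208]
Step 12: x=[7.1470] v=[0.1652]
First v>=0 after going negative at step 12, time=3.6000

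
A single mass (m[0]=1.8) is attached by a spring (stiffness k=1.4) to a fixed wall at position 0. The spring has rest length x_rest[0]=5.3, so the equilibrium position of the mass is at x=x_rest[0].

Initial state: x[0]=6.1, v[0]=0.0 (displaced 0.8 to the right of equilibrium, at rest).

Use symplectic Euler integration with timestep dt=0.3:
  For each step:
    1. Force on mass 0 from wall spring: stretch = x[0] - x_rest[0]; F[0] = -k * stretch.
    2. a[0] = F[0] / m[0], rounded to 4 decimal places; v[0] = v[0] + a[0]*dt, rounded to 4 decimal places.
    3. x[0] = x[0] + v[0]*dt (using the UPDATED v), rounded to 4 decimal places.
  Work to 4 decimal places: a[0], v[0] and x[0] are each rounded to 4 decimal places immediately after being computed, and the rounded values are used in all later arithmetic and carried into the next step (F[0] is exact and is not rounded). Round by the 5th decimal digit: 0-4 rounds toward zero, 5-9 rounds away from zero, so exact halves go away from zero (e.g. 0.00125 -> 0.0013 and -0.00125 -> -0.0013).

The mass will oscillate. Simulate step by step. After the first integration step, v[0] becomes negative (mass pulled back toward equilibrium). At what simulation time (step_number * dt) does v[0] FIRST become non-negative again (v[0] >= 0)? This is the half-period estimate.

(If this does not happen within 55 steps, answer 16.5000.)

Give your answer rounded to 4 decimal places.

Answer: 3.6000

Derivation:
Step 0: x=[6.1000] v=[0.0000]
Step 1: x=[6.0440] v=[-0.1867]
Step 2: x=[5.9359] v=[-0.3603]
Step 3: x=[5.7833] v=[-0.5087]
Step 4: x=[5.5969] v=[-0.6215]
Step 5: x=[5.3897] v=[-0.6908]
Step 6: x=[5.1762] v=[-0.7117]
Step 7: x=[4.9714] v=[-0.6828]
Step 8: x=[4.7896] v=[-0.6061]
Step 9: x=[4.6435] v=[-0.4870]
Step 10: x=[4.5434] v=[-0.3338]
Step 11: x=[4.4962] v=[-0.1573]
Step 12: x=[4.5053] v=[0.0303]
First v>=0 after going negative at step 12, time=3.6000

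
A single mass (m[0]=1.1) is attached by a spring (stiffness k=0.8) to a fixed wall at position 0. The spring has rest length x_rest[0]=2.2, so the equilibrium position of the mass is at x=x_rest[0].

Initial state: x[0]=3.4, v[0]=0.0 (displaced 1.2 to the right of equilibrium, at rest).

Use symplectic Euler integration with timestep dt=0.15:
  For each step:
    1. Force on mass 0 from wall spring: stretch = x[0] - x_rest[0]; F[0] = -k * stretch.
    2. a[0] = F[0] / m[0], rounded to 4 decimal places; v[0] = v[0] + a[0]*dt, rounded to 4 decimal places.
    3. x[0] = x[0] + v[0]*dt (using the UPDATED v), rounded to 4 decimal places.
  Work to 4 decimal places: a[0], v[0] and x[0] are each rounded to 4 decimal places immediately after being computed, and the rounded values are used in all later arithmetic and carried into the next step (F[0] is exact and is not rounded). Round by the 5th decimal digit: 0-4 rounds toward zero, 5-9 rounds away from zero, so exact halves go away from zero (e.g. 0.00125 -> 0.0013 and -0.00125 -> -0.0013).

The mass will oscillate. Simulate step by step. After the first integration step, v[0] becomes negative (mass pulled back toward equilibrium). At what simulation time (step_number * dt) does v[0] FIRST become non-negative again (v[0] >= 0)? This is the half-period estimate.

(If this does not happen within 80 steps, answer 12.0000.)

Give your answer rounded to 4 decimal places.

Step 0: x=[3.4000] v=[0.0000]
Step 1: x=[3.3804] v=[-0.1309]
Step 2: x=[3.3414] v=[-0.2597]
Step 3: x=[3.2838] v=[-0.3842]
Step 4: x=[3.2084] v=[-0.5024]
Step 5: x=[3.1165] v=[-0.6124]
Step 6: x=[3.0096] v=[-0.7124]
Step 7: x=[2.8895] v=[-0.8007]
Step 8: x=[2.7581] v=[-0.8759]
Step 9: x=[2.6176] v=[-0.9368]
Step 10: x=[2.4702] v=[-0.9824]
Step 11: x=[2.3184] v=[-1.0119]
Step 12: x=[2.1647] v=[-1.0248]
Step 13: x=[2.0116] v=[-1.0209]
Step 14: x=[1.8615] v=[-1.0004]
Step 15: x=[1.7170] v=[-0.9635]
Step 16: x=[1.5804] v=[-0.9108]
Step 17: x=[1.4539] v=[-0.8432]
Step 18: x=[1.3396] v=[-0.7618]
Step 19: x=[1.2394] v=[-0.6679]
Step 20: x=[1.1549] v=[-0.5631]
Step 21: x=[1.0875] v=[-0.4491]
Step 22: x=[1.0383] v=[-0.3277]
Step 23: x=[1.0082] v=[-0.2010]
Step 24: x=[0.9976] v=[-0.0710]
Step 25: x=[1.0066] v=[0.0602]
First v>=0 after going negative at step 25, time=3.7500

Answer: 3.7500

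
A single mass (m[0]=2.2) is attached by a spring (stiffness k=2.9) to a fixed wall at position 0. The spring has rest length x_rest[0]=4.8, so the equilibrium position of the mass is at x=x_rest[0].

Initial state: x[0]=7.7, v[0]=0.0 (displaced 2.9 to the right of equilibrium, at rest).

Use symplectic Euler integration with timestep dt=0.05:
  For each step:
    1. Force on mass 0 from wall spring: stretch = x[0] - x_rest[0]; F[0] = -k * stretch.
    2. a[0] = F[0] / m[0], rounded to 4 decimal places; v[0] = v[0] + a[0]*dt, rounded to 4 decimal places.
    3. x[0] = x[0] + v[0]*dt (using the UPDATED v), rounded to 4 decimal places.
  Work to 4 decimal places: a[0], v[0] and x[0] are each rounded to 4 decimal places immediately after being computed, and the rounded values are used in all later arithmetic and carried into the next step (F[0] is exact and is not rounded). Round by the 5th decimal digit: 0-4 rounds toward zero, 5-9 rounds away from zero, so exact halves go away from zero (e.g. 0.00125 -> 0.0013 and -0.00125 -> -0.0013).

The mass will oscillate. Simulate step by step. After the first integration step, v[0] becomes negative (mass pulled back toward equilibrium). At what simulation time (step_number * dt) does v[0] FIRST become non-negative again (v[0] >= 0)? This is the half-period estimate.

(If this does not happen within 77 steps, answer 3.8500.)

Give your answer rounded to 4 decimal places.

Answer: 2.7500

Derivation:
Step 0: x=[7.7000] v=[0.0000]
Step 1: x=[7.6904] v=[-0.1911]
Step 2: x=[7.6713] v=[-0.3816]
Step 3: x=[7.6428] v=[-0.5708]
Step 4: x=[7.6049] v=[-0.7582]
Step 5: x=[7.5577] v=[-0.9431]
Step 6: x=[7.5015] v=[-1.1249]
Step 7: x=[7.4364] v=[-1.3030]
Step 8: x=[7.3626] v=[-1.4768]
Step 9: x=[7.2803] v=[-1.6457]
Step 10: x=[7.1898] v=[-1.8092]
Step 11: x=[7.0915] v=[-1.9667]
Step 12: x=[6.9856] v=[-2.1177]
Step 13: x=[6.8725] v=[-2.2618]
Step 14: x=[6.7526] v=[-2.3984]
Step 15: x=[6.6262] v=[-2.5271]
Step 16: x=[6.4938] v=[-2.6475]
Step 17: x=[6.3558] v=[-2.7591]
Step 18: x=[6.2127] v=[-2.8616]
Step 19: x=[6.0650] v=[-2.9547]
Step 20: x=[5.9131] v=[-3.0381]
Step 21: x=[5.7575] v=[-3.1115]
Step 22: x=[5.5988] v=[-3.1746]
Step 23: x=[5.4374] v=[-3.2273]
Step 24: x=[5.2739] v=[-3.2693]
Step 25: x=[5.1089] v=[-3.3005]
Step 26: x=[4.9429] v=[-3.3209]
Step 27: x=[4.7764] v=[-3.3303]
Step 28: x=[4.6100] v=[-3.3287]
Step 29: x=[4.4442] v=[-3.3162]
Step 30: x=[4.2796] v=[-3.2928]
Step 31: x=[4.1167] v=[-3.2585]
Step 32: x=[3.9560] v=[-3.2135]
Step 33: x=[3.7981] v=[-3.1579]
Step 34: x=[3.6435] v=[-3.0919]
Step 35: x=[3.4927] v=[-3.0157]
Step 36: x=[3.3462] v=[-2.9295]
Step 37: x=[3.2045] v=[-2.8337]
Step 38: x=[3.0681] v=[-2.7285]
Step 39: x=[2.9374] v=[-2.6144]
Step 40: x=[2.8128] v=[-2.4916]
Step 41: x=[2.6948] v=[-2.3606]
Step 42: x=[2.5837] v=[-2.2219]
Step 43: x=[2.4799] v=[-2.0758]
Step 44: x=[2.3838] v=[-1.9229]
Step 45: x=[2.2956] v=[-1.7637]
Step 46: x=[2.2157] v=[-1.5986]
Step 47: x=[2.1443] v=[-1.4283]
Step 48: x=[2.0816] v=[-1.2533]
Step 49: x=[2.0279] v=[-1.0741]
Step 50: x=[1.9833] v=[-0.8914]
Step 51: x=[1.9480] v=[-0.7058]
Step 52: x=[1.9221] v=[-0.5178]
Step 53: x=[1.9057] v=[-0.3281]
Step 54: x=[1.8988] v=[-0.1373]
Step 55: x=[1.9015] v=[0.0539]
First v>=0 after going negative at step 55, time=2.7500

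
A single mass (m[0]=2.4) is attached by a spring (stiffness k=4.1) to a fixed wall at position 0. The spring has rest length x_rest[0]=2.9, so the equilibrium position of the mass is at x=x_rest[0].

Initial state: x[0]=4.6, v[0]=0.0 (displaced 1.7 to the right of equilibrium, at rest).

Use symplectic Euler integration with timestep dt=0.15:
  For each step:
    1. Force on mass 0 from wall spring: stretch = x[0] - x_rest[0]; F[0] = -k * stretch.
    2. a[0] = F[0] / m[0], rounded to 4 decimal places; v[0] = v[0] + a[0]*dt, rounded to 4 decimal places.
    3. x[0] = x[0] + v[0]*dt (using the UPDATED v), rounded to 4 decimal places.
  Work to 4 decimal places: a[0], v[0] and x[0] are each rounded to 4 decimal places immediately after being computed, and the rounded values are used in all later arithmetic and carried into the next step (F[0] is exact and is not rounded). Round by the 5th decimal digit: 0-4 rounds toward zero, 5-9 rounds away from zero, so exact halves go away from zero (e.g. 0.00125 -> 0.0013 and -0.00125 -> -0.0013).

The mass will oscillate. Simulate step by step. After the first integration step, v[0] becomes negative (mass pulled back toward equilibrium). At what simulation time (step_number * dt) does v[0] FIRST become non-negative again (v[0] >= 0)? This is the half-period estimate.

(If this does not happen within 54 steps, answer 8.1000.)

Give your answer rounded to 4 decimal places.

Step 0: x=[4.6000] v=[0.0000]
Step 1: x=[4.5347] v=[-0.4356]
Step 2: x=[4.4065] v=[-0.8545]
Step 3: x=[4.2204] v=[-1.2405]
Step 4: x=[3.9836] v=[-1.5789]
Step 5: x=[3.7051] v=[-1.8566]
Step 6: x=[3.3957] v=[-2.0629]
Step 7: x=[3.0672] v=[-2.1899]
Step 8: x=[2.7323] v=[-2.2327]
Step 9: x=[2.4038] v=[-2.1897]
Step 10: x=[2.0944] v=[-2.0625]
Step 11: x=[1.8160] v=[-1.8561]
Step 12: x=[1.5793] v=[-1.5783]
Step 13: x=[1.3933] v=[-1.2399]
Step 14: x=[1.2652] v=[-0.8538]
Step 15: x=[1.2000] v=[-0.4349]
Step 16: x=[1.2001] v=[0.0007]
First v>=0 after going negative at step 16, time=2.4000

Answer: 2.4000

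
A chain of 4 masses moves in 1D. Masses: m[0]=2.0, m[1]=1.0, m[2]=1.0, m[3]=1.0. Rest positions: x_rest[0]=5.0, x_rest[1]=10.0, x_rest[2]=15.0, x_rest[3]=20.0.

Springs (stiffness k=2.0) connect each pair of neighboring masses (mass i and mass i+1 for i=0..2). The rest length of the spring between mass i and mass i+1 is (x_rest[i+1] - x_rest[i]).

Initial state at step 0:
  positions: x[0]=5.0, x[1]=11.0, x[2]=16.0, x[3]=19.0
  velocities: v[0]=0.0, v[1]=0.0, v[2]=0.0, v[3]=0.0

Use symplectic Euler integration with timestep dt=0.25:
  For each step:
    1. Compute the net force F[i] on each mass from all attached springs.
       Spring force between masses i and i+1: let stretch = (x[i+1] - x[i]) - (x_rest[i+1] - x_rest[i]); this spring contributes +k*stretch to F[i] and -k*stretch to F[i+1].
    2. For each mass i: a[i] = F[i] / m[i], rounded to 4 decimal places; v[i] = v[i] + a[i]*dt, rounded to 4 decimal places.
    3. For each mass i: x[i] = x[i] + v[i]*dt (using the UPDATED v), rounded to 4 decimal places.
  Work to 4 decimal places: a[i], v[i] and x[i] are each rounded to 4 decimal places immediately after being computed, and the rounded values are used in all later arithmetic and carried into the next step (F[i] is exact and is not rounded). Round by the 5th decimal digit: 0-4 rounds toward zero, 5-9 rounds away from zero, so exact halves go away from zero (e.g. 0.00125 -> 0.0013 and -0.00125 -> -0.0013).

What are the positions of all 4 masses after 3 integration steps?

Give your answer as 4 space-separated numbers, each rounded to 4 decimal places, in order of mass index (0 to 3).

Answer: 5.3177 10.2954 14.8642 20.2051

Derivation:
Step 0: x=[5.0000 11.0000 16.0000 19.0000] v=[0.0000 0.0000 0.0000 0.0000]
Step 1: x=[5.0625 10.8750 15.7500 19.2500] v=[0.2500 -0.5000 -1.0000 1.0000]
Step 2: x=[5.1758 10.6328 15.3281 19.6875] v=[0.4531 -0.9688 -1.6875 1.7500]
Step 3: x=[5.3177 10.2954 14.8642 20.2051] v=[0.5674 -1.3497 -1.8555 2.0703]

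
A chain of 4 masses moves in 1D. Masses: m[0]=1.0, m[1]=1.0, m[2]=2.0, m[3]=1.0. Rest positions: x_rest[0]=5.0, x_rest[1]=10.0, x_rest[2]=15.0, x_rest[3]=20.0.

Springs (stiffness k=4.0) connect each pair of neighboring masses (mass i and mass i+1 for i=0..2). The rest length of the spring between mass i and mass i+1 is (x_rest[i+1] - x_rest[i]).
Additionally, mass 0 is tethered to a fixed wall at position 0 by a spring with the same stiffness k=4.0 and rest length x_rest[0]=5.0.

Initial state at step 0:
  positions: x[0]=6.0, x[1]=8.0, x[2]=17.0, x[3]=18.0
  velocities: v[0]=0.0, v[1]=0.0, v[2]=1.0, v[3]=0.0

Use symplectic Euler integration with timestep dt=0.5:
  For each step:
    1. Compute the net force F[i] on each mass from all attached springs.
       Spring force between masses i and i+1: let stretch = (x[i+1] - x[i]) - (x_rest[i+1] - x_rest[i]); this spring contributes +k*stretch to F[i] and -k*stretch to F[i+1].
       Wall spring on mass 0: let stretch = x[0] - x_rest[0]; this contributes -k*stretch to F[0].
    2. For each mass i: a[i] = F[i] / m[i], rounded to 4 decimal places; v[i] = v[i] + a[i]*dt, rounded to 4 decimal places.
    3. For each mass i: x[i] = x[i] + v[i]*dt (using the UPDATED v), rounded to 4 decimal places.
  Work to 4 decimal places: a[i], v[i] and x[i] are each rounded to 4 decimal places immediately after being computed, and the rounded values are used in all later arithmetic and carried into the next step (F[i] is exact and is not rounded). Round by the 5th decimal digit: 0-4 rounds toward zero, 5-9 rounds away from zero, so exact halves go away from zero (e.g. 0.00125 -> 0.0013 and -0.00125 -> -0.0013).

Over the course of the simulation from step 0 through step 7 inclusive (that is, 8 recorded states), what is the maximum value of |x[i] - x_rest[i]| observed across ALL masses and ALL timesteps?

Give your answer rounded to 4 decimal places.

Step 0: x=[6.0000 8.0000 17.0000 18.0000] v=[0.0000 0.0000 1.0000 0.0000]
Step 1: x=[2.0000 15.0000 13.5000 22.0000] v=[-8.0000 14.0000 -7.0000 8.0000]
Step 2: x=[9.0000 7.5000 15.0000 22.5000] v=[14.0000 -15.0000 3.0000 1.0000]
Step 3: x=[5.5000 9.0000 16.5000 20.5000] v=[-7.0000 3.0000 3.0000 -4.0000]
Step 4: x=[0.0000 14.5000 16.2500 19.5000] v=[-11.0000 11.0000 -0.5000 -2.0000]
Step 5: x=[9.0000 7.2500 16.7500 20.2500] v=[18.0000 -14.5000 1.0000 1.5000]
Step 6: x=[7.2500 11.2500 14.2500 22.5000] v=[-3.5000 8.0000 -5.0000 4.5000]
Step 7: x=[2.2500 14.2500 14.3750 21.5000] v=[-10.0000 6.0000 0.2500 -2.0000]
Max displacement = 5.0000

Answer: 5.0000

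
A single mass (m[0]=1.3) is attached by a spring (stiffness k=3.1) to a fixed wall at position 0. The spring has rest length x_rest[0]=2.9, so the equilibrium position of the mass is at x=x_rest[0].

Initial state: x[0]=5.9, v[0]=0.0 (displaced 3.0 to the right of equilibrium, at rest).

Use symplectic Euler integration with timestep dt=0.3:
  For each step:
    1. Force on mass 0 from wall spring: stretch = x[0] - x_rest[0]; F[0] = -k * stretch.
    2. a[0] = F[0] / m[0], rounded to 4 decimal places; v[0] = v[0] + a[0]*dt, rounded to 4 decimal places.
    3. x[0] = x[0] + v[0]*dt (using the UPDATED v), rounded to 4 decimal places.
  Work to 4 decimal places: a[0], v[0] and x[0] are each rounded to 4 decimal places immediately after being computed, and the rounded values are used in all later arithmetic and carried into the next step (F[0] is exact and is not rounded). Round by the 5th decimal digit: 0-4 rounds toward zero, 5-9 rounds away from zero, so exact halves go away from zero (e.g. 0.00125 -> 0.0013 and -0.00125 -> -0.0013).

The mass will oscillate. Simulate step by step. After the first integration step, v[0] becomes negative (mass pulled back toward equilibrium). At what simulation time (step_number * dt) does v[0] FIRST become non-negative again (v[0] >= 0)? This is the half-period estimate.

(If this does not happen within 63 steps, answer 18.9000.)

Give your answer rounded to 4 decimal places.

Step 0: x=[5.9000] v=[0.0000]
Step 1: x=[5.2562] v=[-2.1461]
Step 2: x=[4.1067] v=[-3.8317]
Step 3: x=[2.6982] v=[-4.6950]
Step 4: x=[1.3330] v=[-4.5506]
Step 5: x=[0.3041] v=[-3.4296]
Step 6: x=[-0.1677] v=[-1.5725]
Step 7: x=[0.0189] v=[0.6221]
First v>=0 after going negative at step 7, time=2.1000

Answer: 2.1000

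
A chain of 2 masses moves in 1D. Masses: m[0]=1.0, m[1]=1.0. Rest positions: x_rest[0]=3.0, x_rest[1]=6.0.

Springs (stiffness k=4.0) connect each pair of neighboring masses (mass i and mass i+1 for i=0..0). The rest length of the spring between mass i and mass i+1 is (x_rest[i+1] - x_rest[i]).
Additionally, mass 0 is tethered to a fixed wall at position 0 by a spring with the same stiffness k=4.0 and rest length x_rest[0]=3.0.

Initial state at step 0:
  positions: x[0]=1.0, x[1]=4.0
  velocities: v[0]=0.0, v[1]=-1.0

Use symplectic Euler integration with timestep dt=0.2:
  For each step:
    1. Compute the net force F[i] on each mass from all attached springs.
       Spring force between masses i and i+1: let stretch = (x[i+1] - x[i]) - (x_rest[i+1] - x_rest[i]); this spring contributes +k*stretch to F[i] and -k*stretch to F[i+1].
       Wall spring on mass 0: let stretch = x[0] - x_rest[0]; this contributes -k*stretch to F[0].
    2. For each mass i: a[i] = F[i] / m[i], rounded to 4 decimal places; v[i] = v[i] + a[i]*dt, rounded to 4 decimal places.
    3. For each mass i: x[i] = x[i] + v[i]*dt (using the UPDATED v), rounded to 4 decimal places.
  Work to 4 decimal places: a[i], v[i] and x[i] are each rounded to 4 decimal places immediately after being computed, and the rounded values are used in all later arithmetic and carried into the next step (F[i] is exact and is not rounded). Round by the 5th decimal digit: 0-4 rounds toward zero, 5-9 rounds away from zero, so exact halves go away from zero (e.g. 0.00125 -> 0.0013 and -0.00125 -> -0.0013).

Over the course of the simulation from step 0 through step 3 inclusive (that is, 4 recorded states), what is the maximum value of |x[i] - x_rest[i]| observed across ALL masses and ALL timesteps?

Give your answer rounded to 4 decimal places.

Answer: 2.3168

Derivation:
Step 0: x=[1.0000 4.0000] v=[0.0000 -1.0000]
Step 1: x=[1.3200 3.8000] v=[1.6000 -1.0000]
Step 2: x=[1.8256 3.6832] v=[2.5280 -0.5840]
Step 3: x=[2.3363 3.7492] v=[2.5536 0.3299]
Max displacement = 2.3168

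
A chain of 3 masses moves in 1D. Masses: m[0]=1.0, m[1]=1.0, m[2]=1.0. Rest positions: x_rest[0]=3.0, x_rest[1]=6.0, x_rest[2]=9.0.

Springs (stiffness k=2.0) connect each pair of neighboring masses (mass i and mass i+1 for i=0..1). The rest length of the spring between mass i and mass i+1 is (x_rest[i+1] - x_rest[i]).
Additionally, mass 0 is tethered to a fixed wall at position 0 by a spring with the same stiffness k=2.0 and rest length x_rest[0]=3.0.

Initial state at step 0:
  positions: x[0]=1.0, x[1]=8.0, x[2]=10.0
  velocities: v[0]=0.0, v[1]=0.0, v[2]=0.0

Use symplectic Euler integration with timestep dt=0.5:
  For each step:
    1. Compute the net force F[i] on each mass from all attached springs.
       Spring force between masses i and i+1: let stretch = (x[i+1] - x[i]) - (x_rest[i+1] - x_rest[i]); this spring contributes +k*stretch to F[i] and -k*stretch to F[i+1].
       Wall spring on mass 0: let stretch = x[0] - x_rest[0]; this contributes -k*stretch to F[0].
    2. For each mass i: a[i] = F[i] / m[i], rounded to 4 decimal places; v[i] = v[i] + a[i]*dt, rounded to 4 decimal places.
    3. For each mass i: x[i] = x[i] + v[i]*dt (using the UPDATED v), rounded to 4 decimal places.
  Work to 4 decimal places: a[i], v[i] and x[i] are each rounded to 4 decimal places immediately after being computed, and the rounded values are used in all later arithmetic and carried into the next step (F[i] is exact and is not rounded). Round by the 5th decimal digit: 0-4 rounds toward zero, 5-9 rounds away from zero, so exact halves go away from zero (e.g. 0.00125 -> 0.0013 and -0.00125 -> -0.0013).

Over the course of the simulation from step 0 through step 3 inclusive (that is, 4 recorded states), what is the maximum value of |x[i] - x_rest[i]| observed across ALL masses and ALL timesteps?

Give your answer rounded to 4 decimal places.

Answer: 2.7500

Derivation:
Step 0: x=[1.0000 8.0000 10.0000] v=[0.0000 0.0000 0.0000]
Step 1: x=[4.0000 5.5000 10.5000] v=[6.0000 -5.0000 1.0000]
Step 2: x=[5.7500 4.7500 10.0000] v=[3.5000 -1.5000 -1.0000]
Step 3: x=[4.1250 7.1250 8.3750] v=[-3.2500 4.7500 -3.2500]
Max displacement = 2.7500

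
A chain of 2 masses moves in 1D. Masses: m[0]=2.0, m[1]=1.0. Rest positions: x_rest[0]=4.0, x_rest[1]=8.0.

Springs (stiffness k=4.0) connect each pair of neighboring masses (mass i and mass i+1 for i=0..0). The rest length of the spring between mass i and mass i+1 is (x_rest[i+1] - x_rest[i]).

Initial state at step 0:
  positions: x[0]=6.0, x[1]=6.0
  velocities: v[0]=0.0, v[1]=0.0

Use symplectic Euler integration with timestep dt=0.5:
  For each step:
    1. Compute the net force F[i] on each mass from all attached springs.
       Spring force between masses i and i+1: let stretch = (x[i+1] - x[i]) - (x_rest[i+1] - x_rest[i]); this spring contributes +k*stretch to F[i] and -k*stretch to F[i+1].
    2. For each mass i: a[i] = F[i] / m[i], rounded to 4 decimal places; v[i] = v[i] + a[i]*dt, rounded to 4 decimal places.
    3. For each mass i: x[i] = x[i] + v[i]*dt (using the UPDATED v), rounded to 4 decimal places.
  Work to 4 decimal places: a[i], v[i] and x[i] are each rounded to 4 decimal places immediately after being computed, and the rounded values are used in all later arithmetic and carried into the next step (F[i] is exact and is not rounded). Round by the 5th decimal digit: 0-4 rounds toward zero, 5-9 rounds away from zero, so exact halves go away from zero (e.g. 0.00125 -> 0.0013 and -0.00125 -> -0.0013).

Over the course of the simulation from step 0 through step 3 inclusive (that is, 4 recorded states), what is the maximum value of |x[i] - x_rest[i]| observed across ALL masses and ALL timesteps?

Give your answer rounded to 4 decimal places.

Step 0: x=[6.0000 6.0000] v=[0.0000 0.0000]
Step 1: x=[4.0000 10.0000] v=[-4.0000 8.0000]
Step 2: x=[3.0000 12.0000] v=[-2.0000 4.0000]
Step 3: x=[4.5000 9.0000] v=[3.0000 -6.0000]
Max displacement = 4.0000

Answer: 4.0000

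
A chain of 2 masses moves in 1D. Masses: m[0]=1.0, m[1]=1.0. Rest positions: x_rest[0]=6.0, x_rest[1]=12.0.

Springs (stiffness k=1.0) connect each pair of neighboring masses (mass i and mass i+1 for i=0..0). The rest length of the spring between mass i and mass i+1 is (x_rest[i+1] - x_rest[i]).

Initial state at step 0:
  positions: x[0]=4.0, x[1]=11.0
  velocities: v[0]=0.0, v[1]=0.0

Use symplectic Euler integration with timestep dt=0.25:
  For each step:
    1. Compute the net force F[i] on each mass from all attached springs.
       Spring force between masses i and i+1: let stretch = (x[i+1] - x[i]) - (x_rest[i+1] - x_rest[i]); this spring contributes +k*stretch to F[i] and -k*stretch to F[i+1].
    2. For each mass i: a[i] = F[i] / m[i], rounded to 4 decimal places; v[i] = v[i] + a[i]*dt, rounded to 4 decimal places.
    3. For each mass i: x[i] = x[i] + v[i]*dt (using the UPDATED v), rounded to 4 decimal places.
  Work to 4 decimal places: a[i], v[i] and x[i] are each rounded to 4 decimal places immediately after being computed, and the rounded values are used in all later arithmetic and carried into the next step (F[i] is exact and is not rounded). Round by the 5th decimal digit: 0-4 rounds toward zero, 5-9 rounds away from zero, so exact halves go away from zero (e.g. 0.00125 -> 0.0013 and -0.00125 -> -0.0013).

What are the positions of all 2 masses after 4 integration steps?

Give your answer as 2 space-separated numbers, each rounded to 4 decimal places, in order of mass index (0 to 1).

Answer: 4.5146 10.4855

Derivation:
Step 0: x=[4.0000 11.0000] v=[0.0000 0.0000]
Step 1: x=[4.0625 10.9375] v=[0.2500 -0.2500]
Step 2: x=[4.1797 10.8203] v=[0.4688 -0.4688]
Step 3: x=[4.3370 10.6631] v=[0.6290 -0.6290]
Step 4: x=[4.5146 10.4855] v=[0.7105 -0.7105]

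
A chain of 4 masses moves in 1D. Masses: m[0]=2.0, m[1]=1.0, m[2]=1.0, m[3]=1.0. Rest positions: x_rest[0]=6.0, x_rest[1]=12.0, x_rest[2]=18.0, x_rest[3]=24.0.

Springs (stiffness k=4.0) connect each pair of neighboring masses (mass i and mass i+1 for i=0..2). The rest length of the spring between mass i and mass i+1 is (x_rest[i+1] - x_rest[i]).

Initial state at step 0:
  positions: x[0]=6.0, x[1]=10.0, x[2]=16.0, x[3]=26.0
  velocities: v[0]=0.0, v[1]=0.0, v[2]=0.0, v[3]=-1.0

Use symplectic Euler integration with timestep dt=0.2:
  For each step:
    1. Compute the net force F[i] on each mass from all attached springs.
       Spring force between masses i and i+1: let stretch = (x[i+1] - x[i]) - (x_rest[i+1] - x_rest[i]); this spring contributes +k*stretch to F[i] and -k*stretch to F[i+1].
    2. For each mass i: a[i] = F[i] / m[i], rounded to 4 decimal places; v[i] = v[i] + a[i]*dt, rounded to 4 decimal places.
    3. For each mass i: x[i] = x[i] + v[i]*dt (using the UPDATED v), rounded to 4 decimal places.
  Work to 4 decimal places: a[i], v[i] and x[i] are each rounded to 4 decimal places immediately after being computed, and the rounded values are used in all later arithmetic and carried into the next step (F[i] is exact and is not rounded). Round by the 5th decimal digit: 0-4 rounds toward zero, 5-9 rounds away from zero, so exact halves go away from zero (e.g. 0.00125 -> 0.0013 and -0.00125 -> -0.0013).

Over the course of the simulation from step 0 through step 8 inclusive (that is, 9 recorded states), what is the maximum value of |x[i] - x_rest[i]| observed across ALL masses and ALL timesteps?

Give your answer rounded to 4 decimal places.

Answer: 2.7880

Derivation:
Step 0: x=[6.0000 10.0000 16.0000 26.0000] v=[0.0000 0.0000 0.0000 -1.0000]
Step 1: x=[5.8400 10.3200 16.6400 25.1600] v=[-0.8000 1.6000 3.2000 -4.2000]
Step 2: x=[5.5584 10.9344 17.6320 23.9168] v=[-1.4080 3.0720 4.9600 -6.2160]
Step 3: x=[5.2269 11.7603 18.5580 22.6280] v=[-1.6576 4.1293 4.6298 -6.4438]
Step 4: x=[4.9381 12.6284 19.0475 21.6480] v=[-1.4442 4.3407 2.4476 -4.8998]
Step 5: x=[4.7845 13.2931 18.9260 21.2120] v=[-0.7681 3.3237 -0.6073 -2.1802]
Step 6: x=[4.8316 13.4977 18.2690 21.3702] v=[0.2353 1.0231 -3.2848 0.7910]
Step 7: x=[5.0919 13.0792 17.3448 21.9922] v=[1.3017 -2.0927 -4.6209 3.1100]
Step 8: x=[5.5112 12.0652 16.4817 22.8306] v=[2.0966 -5.0701 -4.3155 4.1921]
Max displacement = 2.7880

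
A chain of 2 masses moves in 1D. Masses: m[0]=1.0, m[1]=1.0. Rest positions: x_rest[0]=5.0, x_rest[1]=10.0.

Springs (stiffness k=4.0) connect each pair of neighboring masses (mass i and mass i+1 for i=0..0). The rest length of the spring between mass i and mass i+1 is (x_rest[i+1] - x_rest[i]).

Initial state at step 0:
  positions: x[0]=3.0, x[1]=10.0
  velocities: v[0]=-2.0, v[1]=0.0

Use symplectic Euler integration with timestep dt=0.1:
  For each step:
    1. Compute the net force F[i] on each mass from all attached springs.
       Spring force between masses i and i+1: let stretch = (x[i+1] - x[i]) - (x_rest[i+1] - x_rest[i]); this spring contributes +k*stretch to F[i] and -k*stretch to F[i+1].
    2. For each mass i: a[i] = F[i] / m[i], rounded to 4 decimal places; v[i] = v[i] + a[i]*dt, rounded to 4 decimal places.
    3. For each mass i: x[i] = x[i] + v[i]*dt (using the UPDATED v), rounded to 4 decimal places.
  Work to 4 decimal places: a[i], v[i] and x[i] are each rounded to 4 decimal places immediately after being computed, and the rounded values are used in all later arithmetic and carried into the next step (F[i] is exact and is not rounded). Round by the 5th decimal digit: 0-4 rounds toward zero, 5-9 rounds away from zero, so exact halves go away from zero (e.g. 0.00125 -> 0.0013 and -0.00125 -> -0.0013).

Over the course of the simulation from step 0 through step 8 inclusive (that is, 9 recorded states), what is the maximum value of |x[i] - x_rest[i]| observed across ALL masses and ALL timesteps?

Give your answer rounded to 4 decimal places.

Step 0: x=[3.0000 10.0000] v=[-2.0000 0.0000]
Step 1: x=[2.8800 9.9200] v=[-1.2000 -0.8000]
Step 2: x=[2.8416 9.7584] v=[-0.3840 -1.6160]
Step 3: x=[2.8799 9.5201] v=[0.3827 -2.3827]
Step 4: x=[2.9838 9.2162] v=[1.0388 -3.0388]
Step 5: x=[3.1370 8.8630] v=[1.5318 -3.5318]
Step 6: x=[3.3192 8.4808] v=[1.8222 -3.8222]
Step 7: x=[3.5079 8.0921] v=[1.8868 -3.8868]
Step 8: x=[3.6800 7.7201] v=[1.7205 -3.7205]
Max displacement = 2.2799

Answer: 2.2799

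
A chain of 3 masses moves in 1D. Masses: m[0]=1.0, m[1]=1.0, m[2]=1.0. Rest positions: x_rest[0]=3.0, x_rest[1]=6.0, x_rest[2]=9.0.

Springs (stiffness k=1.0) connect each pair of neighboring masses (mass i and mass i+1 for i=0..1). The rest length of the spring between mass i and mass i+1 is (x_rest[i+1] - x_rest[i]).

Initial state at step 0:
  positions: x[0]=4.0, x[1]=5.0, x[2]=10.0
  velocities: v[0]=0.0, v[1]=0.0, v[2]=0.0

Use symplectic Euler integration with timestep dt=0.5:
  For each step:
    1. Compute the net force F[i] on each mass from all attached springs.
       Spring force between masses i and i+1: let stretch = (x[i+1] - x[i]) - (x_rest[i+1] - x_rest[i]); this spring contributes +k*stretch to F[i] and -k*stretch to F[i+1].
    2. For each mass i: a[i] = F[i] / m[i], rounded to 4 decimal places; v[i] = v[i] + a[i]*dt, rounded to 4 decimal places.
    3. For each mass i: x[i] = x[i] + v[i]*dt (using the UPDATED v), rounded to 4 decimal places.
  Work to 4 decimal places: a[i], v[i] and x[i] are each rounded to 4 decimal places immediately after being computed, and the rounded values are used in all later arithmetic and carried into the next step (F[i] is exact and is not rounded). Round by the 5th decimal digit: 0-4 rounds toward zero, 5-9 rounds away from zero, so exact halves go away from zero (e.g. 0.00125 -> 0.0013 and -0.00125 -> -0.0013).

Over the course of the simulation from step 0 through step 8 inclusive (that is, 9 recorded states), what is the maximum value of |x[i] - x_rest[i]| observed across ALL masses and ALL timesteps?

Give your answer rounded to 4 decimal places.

Step 0: x=[4.0000 5.0000 10.0000] v=[0.0000 0.0000 0.0000]
Step 1: x=[3.5000 6.0000 9.5000] v=[-1.0000 2.0000 -1.0000]
Step 2: x=[2.8750 7.2500 8.8750] v=[-1.2500 2.5000 -1.2500]
Step 3: x=[2.5938 7.8125 8.5938] v=[-0.5625 1.1250 -0.5625]
Step 4: x=[2.8673 7.2657 8.8673] v=[0.5469 -1.0937 0.5469]
Step 5: x=[3.4904 6.0197 9.4904] v=[1.2461 -2.4921 1.2461]
Step 6: x=[3.9958 5.0090 9.9958] v=[1.0108 -2.0214 1.0108]
Step 7: x=[4.0045 4.9917 10.0045] v=[0.0174 -0.0346 0.0174]
Step 8: x=[3.5100 5.9808 9.5100] v=[-0.9890 1.9782 -0.9890]
Max displacement = 1.8125

Answer: 1.8125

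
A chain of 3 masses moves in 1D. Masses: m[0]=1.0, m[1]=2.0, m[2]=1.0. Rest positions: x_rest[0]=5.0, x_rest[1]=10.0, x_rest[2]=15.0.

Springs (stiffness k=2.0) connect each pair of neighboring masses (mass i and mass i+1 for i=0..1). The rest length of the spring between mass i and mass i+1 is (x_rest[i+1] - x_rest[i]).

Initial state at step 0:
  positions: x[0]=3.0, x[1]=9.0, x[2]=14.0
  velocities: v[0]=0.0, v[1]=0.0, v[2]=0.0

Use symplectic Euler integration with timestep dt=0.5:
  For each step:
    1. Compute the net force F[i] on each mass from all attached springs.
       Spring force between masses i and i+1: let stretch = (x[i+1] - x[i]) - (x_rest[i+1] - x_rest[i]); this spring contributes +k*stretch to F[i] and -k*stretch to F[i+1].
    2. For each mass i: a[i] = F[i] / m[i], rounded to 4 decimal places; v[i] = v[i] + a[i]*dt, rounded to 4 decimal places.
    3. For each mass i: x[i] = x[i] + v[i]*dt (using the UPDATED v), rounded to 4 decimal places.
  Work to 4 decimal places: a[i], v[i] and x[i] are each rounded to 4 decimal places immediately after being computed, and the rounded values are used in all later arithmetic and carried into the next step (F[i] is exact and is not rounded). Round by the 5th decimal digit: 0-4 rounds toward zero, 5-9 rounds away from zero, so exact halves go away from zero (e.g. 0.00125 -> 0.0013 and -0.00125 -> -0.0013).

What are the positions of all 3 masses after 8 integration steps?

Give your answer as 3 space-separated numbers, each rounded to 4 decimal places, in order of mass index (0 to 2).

Step 0: x=[3.0000 9.0000 14.0000] v=[0.0000 0.0000 0.0000]
Step 1: x=[3.5000 8.7500 14.0000] v=[1.0000 -0.5000 0.0000]
Step 2: x=[4.1250 8.5000 13.8750] v=[1.2500 -0.5000 -0.2500]
Step 3: x=[4.4375 8.5000 13.5625] v=[0.6250 0.0000 -0.6250]
Step 4: x=[4.2813 8.7500 13.2188] v=[-0.3125 0.5000 -0.6875]
Step 5: x=[3.8594 9.0001 13.1407] v=[-0.8438 0.5001 -0.1563]
Step 6: x=[3.5079 9.0002 13.4923] v=[-0.7031 0.0001 0.7031]
Step 7: x=[3.4025 8.7502 14.0978] v=[-0.2108 -0.5000 1.2110]
Step 8: x=[3.4710 8.5002 14.5295] v=[0.1369 -0.5001 0.8634]

Answer: 3.4710 8.5002 14.5295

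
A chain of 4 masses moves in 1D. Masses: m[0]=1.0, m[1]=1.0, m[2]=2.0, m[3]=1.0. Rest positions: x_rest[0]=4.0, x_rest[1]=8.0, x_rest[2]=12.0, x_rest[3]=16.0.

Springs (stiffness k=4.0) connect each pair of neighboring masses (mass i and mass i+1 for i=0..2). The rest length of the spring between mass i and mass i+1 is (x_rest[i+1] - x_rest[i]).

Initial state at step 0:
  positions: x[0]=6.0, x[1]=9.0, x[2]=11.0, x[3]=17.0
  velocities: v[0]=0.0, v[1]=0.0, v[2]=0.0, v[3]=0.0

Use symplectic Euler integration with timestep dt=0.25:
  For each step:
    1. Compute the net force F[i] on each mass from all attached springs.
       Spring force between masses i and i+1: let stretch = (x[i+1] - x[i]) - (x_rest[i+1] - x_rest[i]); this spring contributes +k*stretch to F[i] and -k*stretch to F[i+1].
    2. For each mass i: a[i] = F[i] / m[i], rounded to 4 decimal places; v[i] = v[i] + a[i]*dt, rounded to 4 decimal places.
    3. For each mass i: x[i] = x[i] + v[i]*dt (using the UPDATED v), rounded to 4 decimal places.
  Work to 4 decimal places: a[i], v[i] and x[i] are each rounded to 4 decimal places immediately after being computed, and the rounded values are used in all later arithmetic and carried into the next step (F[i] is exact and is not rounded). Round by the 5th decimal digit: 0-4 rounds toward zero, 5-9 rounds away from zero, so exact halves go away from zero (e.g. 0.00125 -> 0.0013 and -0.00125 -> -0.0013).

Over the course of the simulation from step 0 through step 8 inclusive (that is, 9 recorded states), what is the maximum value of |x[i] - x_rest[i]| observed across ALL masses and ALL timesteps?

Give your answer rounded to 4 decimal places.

Step 0: x=[6.0000 9.0000 11.0000 17.0000] v=[0.0000 0.0000 0.0000 0.0000]
Step 1: x=[5.7500 8.7500 11.5000 16.5000] v=[-1.0000 -1.0000 2.0000 -2.0000]
Step 2: x=[5.2500 8.4375 12.2813 15.7500] v=[-2.0000 -1.2500 3.1250 -3.0000]
Step 3: x=[4.5469 8.2891 13.0157 15.1328] v=[-2.8125 -0.5937 2.9375 -2.4687]
Step 4: x=[3.7793 8.3868 13.4239 14.9864] v=[-3.0703 0.3907 1.6328 -0.5858]
Step 5: x=[3.1636 8.5919 13.3978 15.4493] v=[-2.4628 0.8203 -0.1045 1.8517]
Step 6: x=[2.9050 8.6414 13.0274 16.3994] v=[-1.0345 0.1979 -1.4817 3.8002]
Step 7: x=[3.0805 8.3533 12.5302 17.5065] v=[0.7019 -1.1525 -1.9887 4.4282]
Step 8: x=[3.5742 7.7912 12.1330 18.3695] v=[1.9747 -2.2484 -1.5890 3.4519]
Max displacement = 2.3695

Answer: 2.3695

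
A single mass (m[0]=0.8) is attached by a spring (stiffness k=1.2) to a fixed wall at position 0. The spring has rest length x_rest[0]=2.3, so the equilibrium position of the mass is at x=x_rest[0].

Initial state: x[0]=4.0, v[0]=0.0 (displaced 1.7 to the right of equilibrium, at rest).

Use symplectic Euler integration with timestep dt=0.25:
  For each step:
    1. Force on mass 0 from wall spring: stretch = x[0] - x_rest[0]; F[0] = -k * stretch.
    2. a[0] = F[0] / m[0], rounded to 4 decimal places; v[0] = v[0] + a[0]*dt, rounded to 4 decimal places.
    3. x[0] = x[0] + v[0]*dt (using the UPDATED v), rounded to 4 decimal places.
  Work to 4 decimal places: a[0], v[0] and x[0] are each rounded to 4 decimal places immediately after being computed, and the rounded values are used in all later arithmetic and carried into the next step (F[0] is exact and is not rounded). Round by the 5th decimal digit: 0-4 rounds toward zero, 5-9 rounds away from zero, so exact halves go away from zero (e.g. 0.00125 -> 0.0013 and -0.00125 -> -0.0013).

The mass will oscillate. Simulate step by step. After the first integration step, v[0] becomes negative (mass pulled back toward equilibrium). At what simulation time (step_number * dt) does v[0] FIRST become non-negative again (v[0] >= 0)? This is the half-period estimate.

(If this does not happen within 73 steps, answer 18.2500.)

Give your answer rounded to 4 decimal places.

Step 0: x=[4.0000] v=[0.0000]
Step 1: x=[3.8406] v=[-0.6375]
Step 2: x=[3.5368] v=[-1.2152]
Step 3: x=[3.1171] v=[-1.6790]
Step 4: x=[2.6208] v=[-1.9854]
Step 5: x=[2.0944] v=[-2.1057]
Step 6: x=[1.5873] v=[-2.0286]
Step 7: x=[1.1470] v=[-1.7613]
Step 8: x=[0.8148] v=[-1.3289]
Step 9: x=[0.6218] v=[-0.7720]
Step 10: x=[0.5861] v=[-0.1427]
Step 11: x=[0.7111] v=[0.5000]
First v>=0 after going negative at step 11, time=2.7500

Answer: 2.7500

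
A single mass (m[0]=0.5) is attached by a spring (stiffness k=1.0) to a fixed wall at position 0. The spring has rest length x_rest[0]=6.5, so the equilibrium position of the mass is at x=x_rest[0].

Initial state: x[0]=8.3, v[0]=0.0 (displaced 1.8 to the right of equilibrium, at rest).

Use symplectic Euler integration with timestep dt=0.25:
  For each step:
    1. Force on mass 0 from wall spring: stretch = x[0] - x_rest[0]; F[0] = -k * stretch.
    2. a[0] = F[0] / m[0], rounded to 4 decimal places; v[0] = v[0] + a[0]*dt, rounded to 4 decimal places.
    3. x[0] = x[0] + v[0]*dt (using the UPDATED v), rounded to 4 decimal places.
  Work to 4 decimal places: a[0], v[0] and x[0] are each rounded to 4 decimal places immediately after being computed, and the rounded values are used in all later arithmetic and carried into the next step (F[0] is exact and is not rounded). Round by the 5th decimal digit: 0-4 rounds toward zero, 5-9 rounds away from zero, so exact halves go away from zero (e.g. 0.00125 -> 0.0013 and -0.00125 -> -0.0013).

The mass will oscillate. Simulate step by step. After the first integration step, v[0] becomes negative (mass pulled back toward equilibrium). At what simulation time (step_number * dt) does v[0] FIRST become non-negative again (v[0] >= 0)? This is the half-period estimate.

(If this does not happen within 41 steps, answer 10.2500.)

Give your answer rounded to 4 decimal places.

Step 0: x=[8.3000] v=[0.0000]
Step 1: x=[8.0750] v=[-0.9000]
Step 2: x=[7.6531] v=[-1.6875]
Step 3: x=[7.0871] v=[-2.2641]
Step 4: x=[6.4477] v=[-2.5577]
Step 5: x=[5.8148] v=[-2.5316]
Step 6: x=[5.2676] v=[-2.1890]
Step 7: x=[4.8744] v=[-1.5728]
Step 8: x=[4.6844] v=[-0.7600]
Step 9: x=[4.7214] v=[0.1478]
First v>=0 after going negative at step 9, time=2.2500

Answer: 2.2500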